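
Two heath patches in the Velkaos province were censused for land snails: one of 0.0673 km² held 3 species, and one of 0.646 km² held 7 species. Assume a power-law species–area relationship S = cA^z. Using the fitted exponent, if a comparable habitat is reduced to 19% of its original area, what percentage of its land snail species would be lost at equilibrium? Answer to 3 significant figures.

z = ln(7/3) / ln(0.646/0.0673) = 0.8473 / 2.2616 = 0.3746
S_new/S_old = (A_new/A_old)^z = 0.19^0.3746 = exp(0.3746 × -1.6607) = 0.5368
Fraction lost = 1 − 0.5368 = 0.4632

46.3%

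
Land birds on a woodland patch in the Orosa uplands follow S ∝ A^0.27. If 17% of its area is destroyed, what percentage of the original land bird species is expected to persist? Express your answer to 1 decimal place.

95.1%

S_new/S_old = (A_new/A_old)^z = 0.83^0.27
= exp(0.27 × ln 0.83) = exp(0.27 × -0.1863) = exp(-0.0503) ≈ 0.9509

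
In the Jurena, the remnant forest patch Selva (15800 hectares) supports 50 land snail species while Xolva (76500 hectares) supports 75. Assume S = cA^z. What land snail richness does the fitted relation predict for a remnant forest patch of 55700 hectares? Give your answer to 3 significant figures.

69.1

z = ln(75/50) / ln(76500/15800) = 0.4055 / 1.5773 = 0.2571
c = 50 / 15800^0.2571 = 50 / 12 = 4.165
S₃ = 4.165 × 55700^0.2571 = 4.165 × 16.6 ≈ 69.13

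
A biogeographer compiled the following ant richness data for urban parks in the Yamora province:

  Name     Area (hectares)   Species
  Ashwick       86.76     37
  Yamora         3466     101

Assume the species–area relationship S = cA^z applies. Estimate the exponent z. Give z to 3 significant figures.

0.272

Taking logs: ln S = ln c + z ln A, so z = (ln S₂ − ln S₁)/(ln A₂ − ln A₁).
z = ln(101/37) / ln(3466/86.76) = ln(2.73) / ln(39.95) = 1.0042 / 3.6876 = 0.2723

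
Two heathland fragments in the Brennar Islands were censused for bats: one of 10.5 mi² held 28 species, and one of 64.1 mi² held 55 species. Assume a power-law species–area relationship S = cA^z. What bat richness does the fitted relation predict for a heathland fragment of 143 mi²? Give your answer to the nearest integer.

z = ln(55/28) / ln(64.1/10.5) = 0.6751 / 1.8091 = 0.3732
c = 28 / 10.5^0.3732 = 28 / 2.405 = 11.64
S₃ = 11.64 × 143^0.3732 = 11.64 × 6.373 ≈ 74.2

74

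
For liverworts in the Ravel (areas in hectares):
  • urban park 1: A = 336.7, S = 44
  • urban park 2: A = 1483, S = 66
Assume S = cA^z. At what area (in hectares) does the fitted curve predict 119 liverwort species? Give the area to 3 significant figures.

12800 hectares

z = ln(66/44) / ln(1483/336.7) = 0.4055 / 1.4826 = 0.2735
c = 44 / 336.7^0.2735 = 44 / 4.911 = 8.96
A = (119/8.96)^(1/0.2735) ⇒ ln A = ln(13.28)/0.2735 = 9.4573
A = e^9.4573 ≈ 12801 hectares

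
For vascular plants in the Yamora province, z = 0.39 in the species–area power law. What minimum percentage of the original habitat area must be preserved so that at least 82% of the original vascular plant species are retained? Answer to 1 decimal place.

Need (A_new/A_old)^0.39 = 0.82, so A_new/A_old = 0.82^(1/0.39) = 0.82^2.564
ln(A_new/A_old) = ln 0.82 / 0.39 = -0.1985 / 0.39 = -0.5088
A_new/A_old = e^-0.5088 ≈ 0.6012

60.1%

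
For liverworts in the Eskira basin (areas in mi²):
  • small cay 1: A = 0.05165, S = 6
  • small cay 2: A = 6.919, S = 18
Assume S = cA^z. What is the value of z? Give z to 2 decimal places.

0.22

Taking logs: ln S = ln c + z ln A, so z = (ln S₂ − ln S₁)/(ln A₂ − ln A₁).
z = ln(18/6) / ln(6.919/0.05165) = ln(3) / ln(134) = 1.0986 / 4.8975 = 0.2243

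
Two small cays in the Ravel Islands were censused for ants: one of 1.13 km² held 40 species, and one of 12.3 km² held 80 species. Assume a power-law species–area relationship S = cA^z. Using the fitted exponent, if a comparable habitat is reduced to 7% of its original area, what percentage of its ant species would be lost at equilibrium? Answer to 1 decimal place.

53.8%

z = ln(80/40) / ln(12.3/1.13) = 0.6931 / 2.3874 = 0.2903
S_new/S_old = (A_new/A_old)^z = 0.07^0.2903 = exp(0.2903 × -2.6593) = 0.462
Fraction lost = 1 − 0.462 = 0.538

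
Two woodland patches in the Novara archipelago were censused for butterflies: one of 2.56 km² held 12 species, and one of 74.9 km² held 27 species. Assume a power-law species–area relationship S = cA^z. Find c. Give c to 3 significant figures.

9.57

z = ln(S₂/S₁) / ln(A₂/A₁) = ln(27/12) / ln(74.9/2.56) = 0.8109 / 3.3761 = 0.2402
c = S₁ / A₁^z = 12 / 2.56^0.2402 = 12 / 1.253 = 9.575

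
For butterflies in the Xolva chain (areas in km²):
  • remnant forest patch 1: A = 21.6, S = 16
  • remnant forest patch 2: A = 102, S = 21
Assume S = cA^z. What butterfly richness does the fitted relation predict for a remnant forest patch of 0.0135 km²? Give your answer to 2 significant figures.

z = ln(21/16) / ln(102/21.6) = 0.2719 / 1.5523 = 0.1752
c = 16 / 21.6^0.1752 = 16 / 1.713 = 9.34
S₃ = 9.34 × 0.0135^0.1752 = 9.34 × 0.4704 ≈ 4.394

4.4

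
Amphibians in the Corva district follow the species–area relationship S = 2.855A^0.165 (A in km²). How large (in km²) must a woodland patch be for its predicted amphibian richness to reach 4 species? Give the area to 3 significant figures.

7.72 km²

4 = 2.855 × A^0.165  ⇒  A^0.165 = 4/2.855 = 1.401
ln A = ln(1.401) / 0.165 = 0.3372 / 0.165 = 2.0438
A = e^2.0438 ≈ 7.72 km²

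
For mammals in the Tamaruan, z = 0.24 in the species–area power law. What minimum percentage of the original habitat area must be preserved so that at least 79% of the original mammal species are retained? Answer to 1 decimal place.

Need (A_new/A_old)^0.24 = 0.79, so A_new/A_old = 0.79^(1/0.24) = 0.79^4.167
ln(A_new/A_old) = ln 0.79 / 0.24 = -0.2357 / 0.24 = -0.9822
A_new/A_old = e^-0.9822 ≈ 0.3745

37.4%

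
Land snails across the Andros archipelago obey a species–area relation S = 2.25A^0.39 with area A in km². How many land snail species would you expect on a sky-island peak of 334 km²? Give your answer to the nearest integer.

S = 2.25 × 334^0.39
ln S = ln 2.25 + 0.39 × ln 334 = 0.8109 + 0.39 × 5.8111 = 3.0773
S = e^3.0773 ≈ 21.7

22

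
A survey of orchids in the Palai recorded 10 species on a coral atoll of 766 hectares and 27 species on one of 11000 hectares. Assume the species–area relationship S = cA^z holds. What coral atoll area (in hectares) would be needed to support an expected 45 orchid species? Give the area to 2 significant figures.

43000 hectares

z = ln(27/10) / ln(11000/766) = 0.9933 / 2.6645 = 0.3728
c = 10 / 766^0.3728 = 10 / 11.89 = 0.8411
A = (45/0.8411)^(1/0.3728) ⇒ ln A = ln(53.5)/0.3728 = 10.6760
A = e^10.6760 ≈ 43303 hectares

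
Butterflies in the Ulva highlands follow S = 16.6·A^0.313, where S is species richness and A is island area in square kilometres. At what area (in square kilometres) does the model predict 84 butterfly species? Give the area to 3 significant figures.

178 square kilometres

84 = 16.6 × A^0.313  ⇒  A^0.313 = 84/16.6 = 5.06
ln A = ln(5.06) / 0.313 = 1.6214 / 0.313 = 5.1802
A = e^5.1802 ≈ 177.7 square kilometres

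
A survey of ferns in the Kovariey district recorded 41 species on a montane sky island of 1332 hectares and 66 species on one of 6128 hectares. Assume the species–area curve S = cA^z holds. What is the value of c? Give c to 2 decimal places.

z = ln(S₂/S₁) / ln(A₂/A₁) = ln(66/41) / ln(6128/1332) = 0.4761 / 1.5262 = 0.3119
c = S₁ / A₁^z = 41 / 1332^0.3119 = 41 / 9.433 = 4.346

4.35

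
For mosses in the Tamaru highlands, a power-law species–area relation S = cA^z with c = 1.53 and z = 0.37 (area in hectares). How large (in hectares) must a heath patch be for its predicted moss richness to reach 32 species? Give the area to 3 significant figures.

3710 hectares

32 = 1.53 × A^0.37  ⇒  A^0.37 = 32/1.53 = 20.92
ln A = ln(20.92) / 0.37 = 3.0405 / 0.37 = 8.2175
A = e^8.2175 ≈ 3705 hectares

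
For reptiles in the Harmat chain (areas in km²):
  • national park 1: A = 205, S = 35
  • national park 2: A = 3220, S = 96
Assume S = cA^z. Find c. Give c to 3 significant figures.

4.98

z = ln(S₂/S₁) / ln(A₂/A₁) = ln(96/35) / ln(3220/205) = 1.0090 / 2.7541 = 0.3664
c = S₁ / A₁^z = 35 / 205^0.3664 = 35 / 7.03 = 4.979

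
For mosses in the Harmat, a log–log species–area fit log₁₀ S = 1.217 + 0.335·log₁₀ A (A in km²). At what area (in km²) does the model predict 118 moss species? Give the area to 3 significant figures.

118 = 16.48 × A^0.335  ⇒  A^0.335 = 118/16.48 = 7.159
ln A = ln(7.159) / 0.335 = 1.9684 / 0.335 = 5.8759
A = e^5.8759 ≈ 356.4 km²

356 km²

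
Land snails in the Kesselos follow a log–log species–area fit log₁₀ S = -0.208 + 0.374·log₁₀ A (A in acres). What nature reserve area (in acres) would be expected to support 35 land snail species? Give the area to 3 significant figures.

48400 acres

35 = 0.6194 × A^0.374  ⇒  A^0.374 = 35/0.6194 = 56.5
ln A = ln(56.5) / 0.374 = 4.0343 / 0.374 = 10.7869
A = e^10.7869 ≈ 48381 acres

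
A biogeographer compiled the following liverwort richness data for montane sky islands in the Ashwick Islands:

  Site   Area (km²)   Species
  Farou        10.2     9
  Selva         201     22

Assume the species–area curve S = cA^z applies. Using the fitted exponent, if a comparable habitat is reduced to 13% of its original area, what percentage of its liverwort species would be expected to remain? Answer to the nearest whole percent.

54%

z = ln(22/9) / ln(201/10.2) = 0.8938 / 2.9809 = 0.2998
S_new/S_old = (A_new/A_old)^z = 0.13^0.2998 = exp(0.2998 × -2.0402) = 0.5424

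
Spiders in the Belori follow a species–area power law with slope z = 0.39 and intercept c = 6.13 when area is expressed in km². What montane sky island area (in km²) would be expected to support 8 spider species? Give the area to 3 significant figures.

1.98 km²

8 = 6.13 × A^0.39  ⇒  A^0.39 = 8/6.13 = 1.305
ln A = ln(1.305) / 0.39 = 0.2662 / 0.39 = 0.6827
A = e^0.6827 ≈ 1.979 km²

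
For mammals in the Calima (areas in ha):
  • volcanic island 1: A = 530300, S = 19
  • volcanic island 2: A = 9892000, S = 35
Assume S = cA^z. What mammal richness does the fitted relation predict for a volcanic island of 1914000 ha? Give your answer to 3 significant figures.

z = ln(35/19) / ln(9892000/530300) = 0.6109 / 2.9260 = 0.2088
c = 19 / 530300^0.2088 = 19 / 15.67 = 1.212
S₃ = 1.212 × 1914000^0.2088 = 1.212 × 20.49 ≈ 24.84

24.8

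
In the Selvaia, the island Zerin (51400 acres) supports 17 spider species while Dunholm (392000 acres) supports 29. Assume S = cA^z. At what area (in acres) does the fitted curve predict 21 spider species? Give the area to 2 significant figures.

110000 acres

z = ln(29/17) / ln(392000/51400) = 0.5341 / 2.0316 = 0.2629
c = 17 / 51400^0.2629 = 17 / 17.32 = 0.9818
A = (21/0.9818)^(1/0.2629) ⇒ ln A = ln(21.39)/0.2629 = 11.6512
A = e^11.6512 ≈ 114829 acres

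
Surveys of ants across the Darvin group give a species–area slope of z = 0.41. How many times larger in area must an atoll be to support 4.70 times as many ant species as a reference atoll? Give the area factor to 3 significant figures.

(A₂/A₁)^0.41 = 4.7, so A₂/A₁ = 4.7^(1/0.41) = 4.7^2.439
ln(A₂/A₁) = ln 4.7 / 0.41 = 1.5476 / 0.41 = 3.7745
A₂/A₁ = e^3.7745 ≈ 43.58

43.6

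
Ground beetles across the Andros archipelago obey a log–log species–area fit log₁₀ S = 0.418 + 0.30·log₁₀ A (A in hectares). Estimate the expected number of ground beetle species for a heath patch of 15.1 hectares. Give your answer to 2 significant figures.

5.9

S = 2.618 × 15.1^0.3
ln S = ln 2.618 + 0.3 × ln 15.1 = 0.9625 + 0.3 × 2.7147 = 1.7769
S = e^1.7769 ≈ 5.911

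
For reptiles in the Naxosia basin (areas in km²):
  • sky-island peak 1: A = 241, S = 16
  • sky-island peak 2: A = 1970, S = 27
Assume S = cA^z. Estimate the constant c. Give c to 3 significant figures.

z = ln(S₂/S₁) / ln(A₂/A₁) = ln(27/16) / ln(1970/241) = 0.5232 / 2.1010 = 0.2490
c = S₁ / A₁^z = 16 / 241^0.2490 = 16 / 3.92 = 4.082

4.08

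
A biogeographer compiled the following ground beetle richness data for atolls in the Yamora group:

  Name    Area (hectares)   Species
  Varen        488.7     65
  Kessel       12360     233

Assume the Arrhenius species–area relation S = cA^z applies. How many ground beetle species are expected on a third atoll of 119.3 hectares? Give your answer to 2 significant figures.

z = ln(233/65) / ln(12360/488.7) = 1.2767 / 3.2305 = 0.3952
c = 65 / 488.7^0.3952 = 65 / 11.55 = 5.626
S₃ = 5.626 × 119.3^0.3952 = 5.626 × 6.617 ≈ 37.23

37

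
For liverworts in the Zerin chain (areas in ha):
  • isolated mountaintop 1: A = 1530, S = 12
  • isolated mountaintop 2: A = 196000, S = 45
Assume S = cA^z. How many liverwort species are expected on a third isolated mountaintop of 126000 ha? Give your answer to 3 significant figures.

z = ln(45/12) / ln(196000/1530) = 1.3218 / 4.8528 = 0.2724
c = 12 / 1530^0.2724 = 12 / 7.369 = 1.628
S₃ = 1.628 × 126000^0.2724 = 1.628 × 24.5 ≈ 39.9

39.9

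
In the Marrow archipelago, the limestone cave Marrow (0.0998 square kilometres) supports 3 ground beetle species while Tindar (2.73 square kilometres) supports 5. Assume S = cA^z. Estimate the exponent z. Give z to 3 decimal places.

0.154

Taking logs: ln S = ln c + z ln A, so z = (ln S₂ − ln S₁)/(ln A₂ − ln A₁).
z = ln(5/3) / ln(2.73/0.0998) = ln(1.667) / ln(27.35) = 0.5108 / 3.3089 = 0.1544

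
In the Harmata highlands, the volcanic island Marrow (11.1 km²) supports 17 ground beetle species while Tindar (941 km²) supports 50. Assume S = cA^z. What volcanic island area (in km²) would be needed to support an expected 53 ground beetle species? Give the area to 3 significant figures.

z = ln(50/17) / ln(941/11.1) = 1.0788 / 4.4400 = 0.2430
c = 17 / 11.1^0.2430 = 17 / 1.795 = 9.472
A = (53/9.472)^(1/0.2430) ⇒ ln A = ln(5.595)/0.2430 = 7.0868
A = e^7.0868 ≈ 1196 km²

1200 km²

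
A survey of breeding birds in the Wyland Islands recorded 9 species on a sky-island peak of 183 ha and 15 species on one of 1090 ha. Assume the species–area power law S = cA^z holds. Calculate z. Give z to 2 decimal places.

0.29

Taking logs: ln S = ln c + z ln A, so z = (ln S₂ − ln S₁)/(ln A₂ − ln A₁).
z = ln(15/9) / ln(1090/183) = ln(1.667) / ln(5.956) = 0.5108 / 1.7844 = 0.2863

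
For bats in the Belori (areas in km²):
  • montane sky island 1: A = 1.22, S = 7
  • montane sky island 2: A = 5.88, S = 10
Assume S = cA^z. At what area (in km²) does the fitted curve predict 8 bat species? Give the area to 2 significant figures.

z = ln(10/7) / ln(5.88/1.22) = 0.3567 / 1.5727 = 0.2268
c = 7 / 1.22^0.2268 = 7 / 1.046 = 6.691
A = (8/6.691)^(1/0.2268) ⇒ ln A = ln(1.196)/0.2268 = 0.7876
A = e^0.7876 ≈ 2.198 km²

2.2 km²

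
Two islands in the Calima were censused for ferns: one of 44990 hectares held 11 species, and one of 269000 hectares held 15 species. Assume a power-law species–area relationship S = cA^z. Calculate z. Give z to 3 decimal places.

0.173

Taking logs: ln S = ln c + z ln A, so z = (ln S₂ − ln S₁)/(ln A₂ − ln A₁).
z = ln(15/11) / ln(269000/44990) = ln(1.364) / ln(5.979) = 0.3102 / 1.7883 = 0.1734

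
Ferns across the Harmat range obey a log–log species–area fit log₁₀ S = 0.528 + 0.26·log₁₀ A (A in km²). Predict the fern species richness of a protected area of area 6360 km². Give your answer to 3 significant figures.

S = 3.373 × 6360^0.26
ln S = ln 3.373 + 0.26 × ln 6360 = 1.2158 + 0.26 × 8.7578 = 3.4928
S = e^3.4928 ≈ 32.88

32.9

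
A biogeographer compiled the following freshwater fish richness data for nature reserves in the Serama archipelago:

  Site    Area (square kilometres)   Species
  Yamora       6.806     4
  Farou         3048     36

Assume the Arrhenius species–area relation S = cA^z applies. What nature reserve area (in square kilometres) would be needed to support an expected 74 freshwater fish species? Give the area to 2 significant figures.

z = ln(36/4) / ln(3048/6.806) = 2.1972 / 6.1044 = 0.3599
c = 4 / 6.806^0.3599 = 4 / 1.994 = 2.006
A = (74/2.006)^(1/0.3599) ⇒ ln A = ln(36.89)/0.3599 = 10.0241
A = e^10.0241 ≈ 22564 square kilometres

23000 square kilometres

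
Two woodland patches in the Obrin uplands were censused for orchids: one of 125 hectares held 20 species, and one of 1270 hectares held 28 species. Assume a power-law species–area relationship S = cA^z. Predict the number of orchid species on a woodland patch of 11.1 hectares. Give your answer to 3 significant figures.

14.1

z = ln(28/20) / ln(1270/125) = 0.3365 / 2.3185 = 0.1451
c = 20 / 125^0.1451 = 20 / 2.015 = 9.925
S₃ = 9.925 × 11.1^0.1451 = 9.925 × 1.418 ≈ 14.07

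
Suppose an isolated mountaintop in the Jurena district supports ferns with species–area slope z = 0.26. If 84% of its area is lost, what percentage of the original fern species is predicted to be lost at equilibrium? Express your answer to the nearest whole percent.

S_new/S_old = (A_new/A_old)^z = 0.16^0.26
= exp(0.26 × ln 0.16) = exp(0.26 × -1.8326) = exp(-0.4765) ≈ 0.621
Fraction lost = 1 − 0.621 = 0.379

38%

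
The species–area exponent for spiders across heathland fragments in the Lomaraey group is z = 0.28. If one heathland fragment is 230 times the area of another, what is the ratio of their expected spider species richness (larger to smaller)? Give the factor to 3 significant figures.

4.58

S₂/S₁ = (A₂/A₁)^z = 230^0.28
ln(S₂/S₁) = 0.28 × ln 230 = 0.28 × 5.4381 = 1.5227
S₂/S₁ = e^1.5227 ≈ 4.584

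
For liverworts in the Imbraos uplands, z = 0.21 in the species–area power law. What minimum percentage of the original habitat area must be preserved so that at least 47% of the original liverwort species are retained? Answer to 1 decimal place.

2.7%

Need (A_new/A_old)^0.21 = 0.47, so A_new/A_old = 0.47^(1/0.21) = 0.47^4.762
ln(A_new/A_old) = ln 0.47 / 0.21 = -0.7550 / 0.21 = -3.5953
A_new/A_old = e^-3.5953 ≈ 0.02745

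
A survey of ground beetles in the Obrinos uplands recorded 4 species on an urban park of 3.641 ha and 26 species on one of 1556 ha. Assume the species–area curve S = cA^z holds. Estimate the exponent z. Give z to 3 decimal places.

Taking logs: ln S = ln c + z ln A, so z = (ln S₂ − ln S₁)/(ln A₂ − ln A₁).
z = ln(26/4) / ln(1556/3.641) = ln(6.5) / ln(427.4) = 1.8718 / 6.0576 = 0.3090

0.309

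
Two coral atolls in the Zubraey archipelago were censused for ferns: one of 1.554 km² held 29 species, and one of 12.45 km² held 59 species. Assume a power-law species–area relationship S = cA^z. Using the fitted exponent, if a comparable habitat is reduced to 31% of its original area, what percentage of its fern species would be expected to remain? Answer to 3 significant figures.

67.0%

z = ln(59/29) / ln(12.45/1.554) = 0.7102 / 2.0809 = 0.3413
S_new/S_old = (A_new/A_old)^z = 0.31^0.3413 = exp(0.3413 × -1.1712) = 0.6705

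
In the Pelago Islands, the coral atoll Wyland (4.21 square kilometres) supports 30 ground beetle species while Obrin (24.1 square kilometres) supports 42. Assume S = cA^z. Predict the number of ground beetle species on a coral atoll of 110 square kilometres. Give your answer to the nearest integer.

z = ln(42/30) / ln(24.1/4.21) = 0.3365 / 1.7447 = 0.1928
c = 30 / 4.21^0.1928 = 30 / 1.319 = 22.74
S₃ = 22.74 × 110^0.1928 = 22.74 × 2.476 ≈ 56.29

56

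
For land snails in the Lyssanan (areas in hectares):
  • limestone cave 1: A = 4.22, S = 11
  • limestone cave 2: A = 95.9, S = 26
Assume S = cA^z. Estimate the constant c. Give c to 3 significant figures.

z = ln(S₂/S₁) / ln(A₂/A₁) = ln(26/11) / ln(95.9/4.22) = 0.8602 / 3.1235 = 0.2754
c = S₁ / A₁^z = 11 / 4.22^0.2754 = 11 / 1.487 = 7.399

7.40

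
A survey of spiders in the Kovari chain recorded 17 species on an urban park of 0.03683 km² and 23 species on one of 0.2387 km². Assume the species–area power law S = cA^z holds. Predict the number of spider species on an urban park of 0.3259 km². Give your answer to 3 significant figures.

24.2

z = ln(23/17) / ln(0.2387/0.03683) = 0.3023 / 1.8689 = 0.1617
c = 17 / 0.03683^0.1617 = 17 / 0.5863 = 29
S₃ = 29 × 0.3259^0.1617 = 29 × 0.8342 ≈ 24.19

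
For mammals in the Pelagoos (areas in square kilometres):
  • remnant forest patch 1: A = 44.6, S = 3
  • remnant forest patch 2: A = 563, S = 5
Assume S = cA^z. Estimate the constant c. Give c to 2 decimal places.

z = ln(S₂/S₁) / ln(A₂/A₁) = ln(5/3) / ln(563/44.6) = 0.5108 / 2.5355 = 0.2015
c = S₁ / A₁^z = 3 / 44.6^0.2015 = 3 / 2.149 = 1.396

1.40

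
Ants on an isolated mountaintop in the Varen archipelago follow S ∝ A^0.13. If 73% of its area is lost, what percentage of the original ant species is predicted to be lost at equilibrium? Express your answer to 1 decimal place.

S_new/S_old = (A_new/A_old)^z = 0.27^0.13
= exp(0.13 × ln 0.27) = exp(0.13 × -1.3093) = exp(-0.1702) ≈ 0.8435
Fraction lost = 1 − 0.8435 = 0.1565

15.7%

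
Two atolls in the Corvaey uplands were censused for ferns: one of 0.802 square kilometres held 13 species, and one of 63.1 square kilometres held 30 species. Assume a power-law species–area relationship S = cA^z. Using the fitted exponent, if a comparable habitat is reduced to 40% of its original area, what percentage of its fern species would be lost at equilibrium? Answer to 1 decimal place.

16.1%

z = ln(30/13) / ln(63.1/0.802) = 0.8362 / 4.3654 = 0.1916
S_new/S_old = (A_new/A_old)^z = 0.4^0.1916 = exp(0.1916 × -0.9163) = 0.839
Fraction lost = 1 − 0.839 = 0.161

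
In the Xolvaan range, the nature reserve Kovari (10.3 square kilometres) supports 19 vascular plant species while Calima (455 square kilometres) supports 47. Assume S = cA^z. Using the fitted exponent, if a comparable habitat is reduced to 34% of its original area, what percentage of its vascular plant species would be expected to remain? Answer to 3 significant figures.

77.3%

z = ln(47/19) / ln(455/10.3) = 0.9057 / 3.7882 = 0.2391
S_new/S_old = (A_new/A_old)^z = 0.34^0.2391 = exp(0.2391 × -1.0788) = 0.7726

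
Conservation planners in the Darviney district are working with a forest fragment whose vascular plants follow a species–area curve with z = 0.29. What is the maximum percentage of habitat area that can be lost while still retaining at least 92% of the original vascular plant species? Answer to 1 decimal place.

Need (A_new/A_old)^0.29 = 0.92, so A_new/A_old = 0.92^(1/0.29) = 0.92^3.448
ln(A_new/A_old) = ln 0.92 / 0.29 = -0.0834 / 0.29 = -0.2875
A_new/A_old = e^-0.2875 ≈ 0.7501
Fraction that can be lost = 1 − 0.7501 = 0.2499

25.0%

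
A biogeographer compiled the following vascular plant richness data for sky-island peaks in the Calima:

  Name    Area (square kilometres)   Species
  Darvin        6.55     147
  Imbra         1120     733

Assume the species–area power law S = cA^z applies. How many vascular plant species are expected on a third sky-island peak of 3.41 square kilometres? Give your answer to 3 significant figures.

z = ln(733/147) / ln(1120/6.55) = 1.6067 / 5.1416 = 0.3125
c = 147 / 6.55^0.3125 = 147 / 1.799 = 81.71
S₃ = 81.71 × 3.41^0.3125 = 81.71 × 1.467 ≈ 119.9

120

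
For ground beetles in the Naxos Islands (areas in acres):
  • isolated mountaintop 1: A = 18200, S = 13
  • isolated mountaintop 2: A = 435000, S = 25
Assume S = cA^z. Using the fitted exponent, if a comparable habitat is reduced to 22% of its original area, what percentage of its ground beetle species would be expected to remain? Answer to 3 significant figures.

73.2%

z = ln(25/13) / ln(435000/18200) = 0.6539 / 3.1739 = 0.2060
S_new/S_old = (A_new/A_old)^z = 0.22^0.2060 = exp(0.2060 × -1.5141) = 0.732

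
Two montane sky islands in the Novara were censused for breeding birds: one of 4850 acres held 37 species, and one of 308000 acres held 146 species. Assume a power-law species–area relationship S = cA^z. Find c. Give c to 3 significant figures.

z = ln(S₂/S₁) / ln(A₂/A₁) = ln(146/37) / ln(308000/4850) = 1.3727 / 4.1511 = 0.3307
c = S₁ / A₁^z = 37 / 4850^0.3307 = 37 / 16.55 = 2.236

2.24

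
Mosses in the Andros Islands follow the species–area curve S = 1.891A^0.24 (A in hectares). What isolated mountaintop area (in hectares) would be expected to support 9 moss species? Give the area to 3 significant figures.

665 hectares

9 = 1.891 × A^0.24  ⇒  A^0.24 = 9/1.891 = 4.759
ln A = ln(4.759) / 0.24 = 1.5601 / 0.24 = 6.5005
A = e^6.5005 ≈ 665.5 hectares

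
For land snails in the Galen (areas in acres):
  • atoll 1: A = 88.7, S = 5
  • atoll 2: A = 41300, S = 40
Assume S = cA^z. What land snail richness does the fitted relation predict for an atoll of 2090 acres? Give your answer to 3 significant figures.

14.6

z = ln(40/5) / ln(41300/88.7) = 2.0794 / 6.1434 = 0.3385
c = 5 / 88.7^0.3385 = 5 / 4.564 = 1.096
S₃ = 1.096 × 2090^0.3385 = 1.096 × 13.3 ≈ 14.57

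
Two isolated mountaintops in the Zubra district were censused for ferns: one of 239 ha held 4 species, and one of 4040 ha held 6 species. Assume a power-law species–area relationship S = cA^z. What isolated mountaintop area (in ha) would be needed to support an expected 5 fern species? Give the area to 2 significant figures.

z = ln(6/4) / ln(4040/239) = 0.4055 / 2.8275 = 0.1434
c = 4 / 239^0.1434 = 4 / 2.193 = 1.824
A = (5/1.824)^(1/0.1434) ⇒ ln A = ln(2.741)/0.1434 = 7.0326
A = e^7.0326 ≈ 1133 ha

1100 ha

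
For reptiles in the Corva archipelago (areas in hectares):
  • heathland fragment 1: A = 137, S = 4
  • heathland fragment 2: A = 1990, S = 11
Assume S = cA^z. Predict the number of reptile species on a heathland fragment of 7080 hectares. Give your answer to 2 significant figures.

18

z = ln(11/4) / ln(1990/137) = 1.0116 / 2.6759 = 0.3780
c = 4 / 137^0.3780 = 4 / 6.423 = 0.6227
S₃ = 0.6227 × 7080^0.3780 = 0.6227 × 28.54 ≈ 17.77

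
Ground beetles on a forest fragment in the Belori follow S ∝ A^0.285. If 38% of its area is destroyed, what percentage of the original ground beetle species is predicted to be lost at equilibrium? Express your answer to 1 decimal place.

S_new/S_old = (A_new/A_old)^z = 0.62^0.285
= exp(0.285 × ln 0.62) = exp(0.285 × -0.4780) = exp(-0.1362) ≈ 0.8726
Fraction lost = 1 − 0.8726 = 0.1274

12.7%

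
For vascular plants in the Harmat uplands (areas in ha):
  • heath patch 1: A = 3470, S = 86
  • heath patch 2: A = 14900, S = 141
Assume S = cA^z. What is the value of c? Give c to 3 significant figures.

5.41

z = ln(S₂/S₁) / ln(A₂/A₁) = ln(141/86) / ln(14900/3470) = 0.4944 / 1.4572 = 0.3393
c = S₁ / A₁^z = 86 / 3470^0.3393 = 86 / 15.89 = 5.411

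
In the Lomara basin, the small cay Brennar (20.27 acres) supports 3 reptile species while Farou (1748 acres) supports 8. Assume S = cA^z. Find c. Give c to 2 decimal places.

z = ln(S₂/S₁) / ln(A₂/A₁) = ln(8/3) / ln(1748/20.27) = 0.9808 / 4.4571 = 0.2201
c = S₁ / A₁^z = 3 / 20.27^0.2201 = 3 / 1.939 = 1.547

1.55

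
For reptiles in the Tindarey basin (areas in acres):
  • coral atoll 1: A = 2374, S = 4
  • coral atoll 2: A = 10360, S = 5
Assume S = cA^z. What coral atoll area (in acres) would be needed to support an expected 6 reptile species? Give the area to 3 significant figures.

z = ln(5/4) / ln(10360/2374) = 0.2231 / 1.4734 = 0.1515
c = 4 / 2374^0.1515 = 4 / 3.245 = 1.233
A = (6/1.233)^(1/0.1515) ⇒ ln A = ln(4.868)/0.1515 = 10.4495
A = e^10.4495 ≈ 34529 acres

34500 acres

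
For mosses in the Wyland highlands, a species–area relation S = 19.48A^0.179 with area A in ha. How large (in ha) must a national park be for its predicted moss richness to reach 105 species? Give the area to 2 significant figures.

12000 ha

105 = 19.48 × A^0.179  ⇒  A^0.179 = 105/19.48 = 5.39
ln A = ln(5.39) / 0.179 = 1.6846 / 0.179 = 9.4110
A = e^9.4110 ≈ 12222 ha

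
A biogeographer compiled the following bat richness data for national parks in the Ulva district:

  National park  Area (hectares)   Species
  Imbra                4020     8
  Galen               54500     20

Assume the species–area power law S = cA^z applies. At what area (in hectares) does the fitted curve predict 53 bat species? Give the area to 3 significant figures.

872000 hectares

z = ln(20/8) / ln(54500/4020) = 0.9163 / 2.6069 = 0.3515
c = 8 / 4020^0.3515 = 8 / 18.49 = 0.4328
A = (53/0.4328)^(1/0.3515) ⇒ ln A = ln(122.5)/0.3515 = 13.6787
A = e^13.6787 ≈ 872096 hectares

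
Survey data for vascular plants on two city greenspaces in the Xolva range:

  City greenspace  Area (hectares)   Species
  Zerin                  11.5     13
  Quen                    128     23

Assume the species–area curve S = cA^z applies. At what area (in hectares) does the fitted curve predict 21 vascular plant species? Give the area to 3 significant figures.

z = ln(23/13) / ln(128/11.5) = 0.5705 / 2.4097 = 0.2368
c = 13 / 11.5^0.2368 = 13 / 1.783 = 7.291
A = (21/7.291)^(1/0.2368) ⇒ ln A = ln(2.88)/0.2368 = 4.4678
A = e^4.4678 ≈ 87.17 hectares

87.2 hectares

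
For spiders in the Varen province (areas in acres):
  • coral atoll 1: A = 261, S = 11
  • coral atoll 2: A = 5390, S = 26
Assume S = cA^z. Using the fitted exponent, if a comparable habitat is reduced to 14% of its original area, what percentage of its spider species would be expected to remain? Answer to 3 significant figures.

57.2%

z = ln(26/11) / ln(5390/261) = 0.8602 / 3.0278 = 0.2841
S_new/S_old = (A_new/A_old)^z = 0.14^0.2841 = exp(0.2841 × -1.9661) = 0.572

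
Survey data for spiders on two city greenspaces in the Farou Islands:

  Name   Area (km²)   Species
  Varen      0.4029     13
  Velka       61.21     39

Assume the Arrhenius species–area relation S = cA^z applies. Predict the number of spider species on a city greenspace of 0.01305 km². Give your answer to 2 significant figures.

z = ln(39/13) / ln(61.21/0.4029) = 1.0986 / 5.0234 = 0.2187
c = 13 / 0.4029^0.2187 = 13 / 0.8197 = 15.86
S₃ = 15.86 × 0.01305^0.2187 = 15.86 × 0.3872 ≈ 6.14

6.1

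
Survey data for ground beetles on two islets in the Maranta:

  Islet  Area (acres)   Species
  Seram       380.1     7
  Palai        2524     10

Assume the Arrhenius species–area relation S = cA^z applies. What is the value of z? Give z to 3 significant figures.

Taking logs: ln S = ln c + z ln A, so z = (ln S₂ − ln S₁)/(ln A₂ − ln A₁).
z = ln(10/7) / ln(2524/380.1) = ln(1.429) / ln(6.64) = 0.3567 / 1.8932 = 0.1884

0.188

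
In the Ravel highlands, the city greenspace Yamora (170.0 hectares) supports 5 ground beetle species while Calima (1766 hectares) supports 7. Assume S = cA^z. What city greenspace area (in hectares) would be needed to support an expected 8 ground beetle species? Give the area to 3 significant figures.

z = ln(7/5) / ln(1766/170) = 0.3365 / 2.3407 = 0.1438
c = 5 / 170^0.1438 = 5 / 2.092 = 2.39
A = (8/2.39)^(1/0.1438) ⇒ ln A = ln(3.348)/0.1438 = 8.4054
A = e^8.4054 ≈ 4471 hectares

4470 hectares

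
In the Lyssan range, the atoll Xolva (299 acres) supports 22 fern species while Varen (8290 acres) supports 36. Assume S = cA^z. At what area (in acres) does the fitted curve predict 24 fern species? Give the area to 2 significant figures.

z = ln(36/22) / ln(8290/299) = 0.4925 / 3.3224 = 0.1482
c = 22 / 299^0.1482 = 22 / 2.328 = 9.45
A = (24/9.45)^(1/0.1482) ⇒ ln A = ln(2.54)/0.1482 = 6.2874
A = e^6.2874 ≈ 537.8 acres

540 acres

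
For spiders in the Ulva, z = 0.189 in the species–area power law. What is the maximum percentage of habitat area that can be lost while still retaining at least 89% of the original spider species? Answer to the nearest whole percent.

Need (A_new/A_old)^0.189 = 0.89, so A_new/A_old = 0.89^(1/0.189) = 0.89^5.291
ln(A_new/A_old) = ln 0.89 / 0.189 = -0.1165 / 0.189 = -0.6166
A_new/A_old = e^-0.6166 ≈ 0.5398
Fraction that can be lost = 1 − 0.5398 = 0.4602

46%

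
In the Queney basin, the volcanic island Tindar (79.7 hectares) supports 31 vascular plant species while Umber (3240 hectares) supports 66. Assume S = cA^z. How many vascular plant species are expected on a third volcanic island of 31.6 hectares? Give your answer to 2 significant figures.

26

z = ln(66/31) / ln(3240/79.7) = 0.7557 / 3.7051 = 0.2040
c = 31 / 79.7^0.2040 = 31 / 2.442 = 12.69
S₃ = 12.69 × 31.6^0.2040 = 12.69 × 2.022 ≈ 25.67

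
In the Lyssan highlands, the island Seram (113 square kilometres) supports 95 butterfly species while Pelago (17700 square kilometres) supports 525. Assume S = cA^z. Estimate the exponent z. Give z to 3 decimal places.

Taking logs: ln S = ln c + z ln A, so z = (ln S₂ − ln S₁)/(ln A₂ − ln A₁).
z = ln(525/95) / ln(17700/113) = ln(5.526) / ln(156.6) = 1.7095 / 5.0539 = 0.3383

0.338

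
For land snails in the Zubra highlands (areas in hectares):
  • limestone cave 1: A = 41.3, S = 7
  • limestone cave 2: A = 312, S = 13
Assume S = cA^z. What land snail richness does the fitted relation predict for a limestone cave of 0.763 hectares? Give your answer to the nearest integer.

z = ln(13/7) / ln(312/41.3) = 0.6190 / 2.0221 = 0.3061
c = 7 / 41.3^0.3061 = 7 / 3.124 = 2.241
S₃ = 2.241 × 0.763^0.3061 = 2.241 × 0.9205 ≈ 2.063

2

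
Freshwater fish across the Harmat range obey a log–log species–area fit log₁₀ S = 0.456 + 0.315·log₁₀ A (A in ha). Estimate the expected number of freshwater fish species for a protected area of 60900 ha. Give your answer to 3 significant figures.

S = 2.858 × 60900^0.315 = 2.858 × 32.15 ≈ 91.87

91.9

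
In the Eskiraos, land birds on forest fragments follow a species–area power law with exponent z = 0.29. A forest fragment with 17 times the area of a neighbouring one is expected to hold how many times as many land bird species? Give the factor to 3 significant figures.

2.27

S₂/S₁ = (A₂/A₁)^z = 17^0.29
ln(S₂/S₁) = 0.29 × ln 17 = 0.29 × 2.8332 = 0.8216
S₂/S₁ = e^0.8216 ≈ 2.274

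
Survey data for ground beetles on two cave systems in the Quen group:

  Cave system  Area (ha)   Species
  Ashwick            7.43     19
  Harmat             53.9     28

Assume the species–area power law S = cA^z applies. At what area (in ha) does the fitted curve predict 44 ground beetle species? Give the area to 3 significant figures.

543 ha

z = ln(28/19) / ln(53.9/7.43) = 0.3878 / 1.9816 = 0.1957
c = 19 / 7.43^0.1957 = 19 / 1.481 = 12.83
A = (44/12.83)^(1/0.1957) ⇒ ln A = ln(3.429)/0.1957 = 6.2969
A = e^6.2969 ≈ 542.9 ha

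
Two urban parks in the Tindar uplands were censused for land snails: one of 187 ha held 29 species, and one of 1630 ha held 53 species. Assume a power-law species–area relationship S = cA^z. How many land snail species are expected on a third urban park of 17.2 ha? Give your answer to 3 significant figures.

14.9

z = ln(53/29) / ln(1630/187) = 0.6030 / 2.1652 = 0.2785
c = 29 / 187^0.2785 = 29 / 4.292 = 6.756
S₃ = 6.756 × 17.2^0.2785 = 6.756 × 2.208 ≈ 14.92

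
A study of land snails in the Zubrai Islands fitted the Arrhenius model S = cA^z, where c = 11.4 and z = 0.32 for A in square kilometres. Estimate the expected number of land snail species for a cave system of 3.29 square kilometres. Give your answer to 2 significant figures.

17

S = 11.4 × 3.29^0.32 = 11.4 × 1.464 ≈ 16.69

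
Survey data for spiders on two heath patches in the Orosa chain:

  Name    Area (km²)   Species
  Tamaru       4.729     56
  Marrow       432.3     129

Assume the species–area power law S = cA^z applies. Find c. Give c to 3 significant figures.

42.0

z = ln(S₂/S₁) / ln(A₂/A₁) = ln(129/56) / ln(432.3/4.729) = 0.8345 / 4.5154 = 0.1848
c = S₁ / A₁^z = 56 / 4.729^0.1848 = 56 / 1.333 = 42.02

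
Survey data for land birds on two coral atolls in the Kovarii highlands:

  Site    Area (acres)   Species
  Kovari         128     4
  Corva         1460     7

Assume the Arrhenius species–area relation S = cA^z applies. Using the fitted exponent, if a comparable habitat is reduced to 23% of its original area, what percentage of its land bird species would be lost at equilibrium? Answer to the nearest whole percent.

29%

z = ln(7/4) / ln(1460/128) = 0.5596 / 2.4342 = 0.2299
S_new/S_old = (A_new/A_old)^z = 0.23^0.2299 = exp(0.2299 × -1.4697) = 0.7133
Fraction lost = 1 − 0.7133 = 0.2867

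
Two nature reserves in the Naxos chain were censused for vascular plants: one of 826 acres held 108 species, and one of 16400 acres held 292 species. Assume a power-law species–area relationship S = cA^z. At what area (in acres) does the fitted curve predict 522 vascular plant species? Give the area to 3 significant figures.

z = ln(292/108) / ln(16400/826) = 0.9946 / 2.9884 = 0.3328
c = 108 / 826^0.3328 = 108 / 9.351 = 11.55
A = (522/11.55)^(1/0.3328) ⇒ ln A = ln(45.19)/0.3328 = 11.4504
A = e^11.4504 ≈ 93944 acres

93900 acres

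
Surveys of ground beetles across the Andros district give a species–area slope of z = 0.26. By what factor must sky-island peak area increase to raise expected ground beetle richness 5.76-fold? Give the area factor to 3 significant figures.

(A₂/A₁)^0.26 = 5.76, so A₂/A₁ = 5.76^(1/0.26) = 5.76^3.846
ln(A₂/A₁) = ln 5.76 / 0.26 = 1.7509 / 0.26 = 6.7344
A₂/A₁ = e^6.7344 ≈ 840.8

841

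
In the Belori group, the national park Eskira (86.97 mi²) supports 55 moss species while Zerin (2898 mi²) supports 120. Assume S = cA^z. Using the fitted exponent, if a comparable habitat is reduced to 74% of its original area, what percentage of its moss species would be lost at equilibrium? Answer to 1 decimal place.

z = ln(120/55) / ln(2898/86.97) = 0.7802 / 3.5062 = 0.2225
S_new/S_old = (A_new/A_old)^z = 0.74^0.2225 = exp(0.2225 × -0.3011) = 0.9352
Fraction lost = 1 − 0.9352 = 0.0648

6.5%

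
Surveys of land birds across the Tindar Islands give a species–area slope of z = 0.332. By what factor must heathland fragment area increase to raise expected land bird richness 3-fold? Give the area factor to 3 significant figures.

(A₂/A₁)^0.332 = 3, so A₂/A₁ = 3^(1/0.332) = 3^3.012
ln(A₂/A₁) = ln 3 / 0.332 = 1.0986 / 0.332 = 3.3091
A₂/A₁ = e^3.3091 ≈ 27.36

27.4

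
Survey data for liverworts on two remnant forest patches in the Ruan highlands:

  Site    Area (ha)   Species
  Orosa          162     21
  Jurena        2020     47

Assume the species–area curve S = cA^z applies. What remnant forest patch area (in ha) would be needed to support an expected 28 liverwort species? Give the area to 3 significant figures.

z = ln(47/21) / ln(2020/162) = 0.8056 / 2.5233 = 0.3193
c = 21 / 162^0.3193 = 21 / 5.075 = 4.138
A = (28/4.138)^(1/0.3193) ⇒ ln A = ln(6.767)/0.3193 = 5.9886
A = e^5.9886 ≈ 398.9 ha

399 ha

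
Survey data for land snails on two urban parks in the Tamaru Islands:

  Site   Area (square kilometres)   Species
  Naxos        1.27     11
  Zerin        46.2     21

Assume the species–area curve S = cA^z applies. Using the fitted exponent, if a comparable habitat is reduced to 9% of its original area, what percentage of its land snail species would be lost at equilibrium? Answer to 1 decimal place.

35.2%

z = ln(21/11) / ln(46.2/1.27) = 0.6466 / 3.5940 = 0.1799
S_new/S_old = (A_new/A_old)^z = 0.09^0.1799 = exp(0.1799 × -2.4079) = 0.6484
Fraction lost = 1 − 0.6484 = 0.3516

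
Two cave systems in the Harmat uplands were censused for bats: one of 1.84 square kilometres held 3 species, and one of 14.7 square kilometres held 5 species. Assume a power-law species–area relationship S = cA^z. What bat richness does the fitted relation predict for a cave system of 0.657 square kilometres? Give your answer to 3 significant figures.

z = ln(5/3) / ln(14.7/1.84) = 0.5108 / 2.0781 = 0.2458
c = 3 / 1.84^0.2458 = 3 / 1.162 = 2.582
S₃ = 2.582 × 0.657^0.2458 = 2.582 × 0.9019 ≈ 2.329

2.33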